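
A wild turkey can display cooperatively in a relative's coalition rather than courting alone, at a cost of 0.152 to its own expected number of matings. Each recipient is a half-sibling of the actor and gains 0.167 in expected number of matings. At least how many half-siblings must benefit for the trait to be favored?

4

r to a half-sibling = 0.25 (half-sibs share one parent — one path of length 2: r = (1/2)^2 = 1/4).
Hamilton's rule: n·r·B > C  ⇒  n > C/(r·B) = 0.152/(0.25·0.167) = 3.641.
The smallest integer exceeding 3.641 is 4.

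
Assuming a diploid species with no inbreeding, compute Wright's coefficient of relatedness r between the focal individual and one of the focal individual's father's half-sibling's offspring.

0.0625

Each parent–offspring link contributes a factor of 1/2, and independent paths through distinct common ancestors add.
Half first cousins share one grandparent — one path of length 4: r = (1/2)^4 = 1/16.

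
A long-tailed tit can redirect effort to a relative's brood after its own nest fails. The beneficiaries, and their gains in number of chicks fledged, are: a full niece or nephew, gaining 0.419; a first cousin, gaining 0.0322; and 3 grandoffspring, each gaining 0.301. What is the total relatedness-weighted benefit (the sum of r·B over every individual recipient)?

r to a full niece or nephew = 0.25 (full aunt/uncle↔niece/nephew: two paths of length 3 through the shared grandparent pair: r = 2·(1/2)^3 = 1/4).
r to a first cousin = 1/8 (first cousins share one grandparent pair — two paths of length 4: r = 2·(1/2)^4 = 1/8).
r to a grandoffspring = 1/4 (two parent–offspring links: r = (1/2)^2 = 1/4).
Summing one r·B term per recipient: 1·0.25·0.419 + 1·0.125·0.0322 + 3·0.25·0.301 = 0.334525.

0.334525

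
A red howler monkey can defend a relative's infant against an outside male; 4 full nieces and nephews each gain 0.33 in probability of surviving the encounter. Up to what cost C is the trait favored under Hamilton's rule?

0.33

r to a full niece or nephew = 0.25 (full aunt/uncle↔niece/nephew: two paths of length 3 through the shared grandparent pair: r = 2·(1/2)^3 = 1/4).
Hamilton's rule: n·r·B > C, so the trait is favored while C < n·r·B = 4·0.25·0.33 = 0.33.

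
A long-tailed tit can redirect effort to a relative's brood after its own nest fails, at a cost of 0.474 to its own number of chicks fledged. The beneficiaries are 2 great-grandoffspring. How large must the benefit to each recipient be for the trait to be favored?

r to a great-grandoffspring = 1/8 (three parent–offspring links: r = (1/2)^3 = 1/8).
Hamilton's rule with n recipients of equal r: n·r·B > C, so B > C/(n·r) = 0.474/(2·0.125) = 1.896.

1.896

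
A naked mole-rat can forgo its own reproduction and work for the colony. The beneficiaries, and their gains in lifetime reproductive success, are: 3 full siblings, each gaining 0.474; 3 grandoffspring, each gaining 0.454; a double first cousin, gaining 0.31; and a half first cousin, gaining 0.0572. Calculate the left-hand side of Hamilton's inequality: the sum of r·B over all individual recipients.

1.132575

r to a full sibling = 0.5 (full sibs share both parents — two paths of length 2: r = 2·(1/2)^2 = 1/2).
r to a grandoffspring = 0.25 (two parent–offspring links: r = (1/2)^2 = 1/4).
r to a double first cousin = 1/4 (double first cousins share both grandparent pairs — four paths of length 4: r = 4·(1/2)^4 = 1/4).
r to a half first cousin = 1/16 (half first cousins share one grandparent — one path of length 4: r = (1/2)^4 = 1/16).
Summing one r·B term per recipient: 3·0.5·0.474 + 3·0.25·0.454 + 1·0.25·0.31 + 1·0.0625·0.0572 = 1.132575.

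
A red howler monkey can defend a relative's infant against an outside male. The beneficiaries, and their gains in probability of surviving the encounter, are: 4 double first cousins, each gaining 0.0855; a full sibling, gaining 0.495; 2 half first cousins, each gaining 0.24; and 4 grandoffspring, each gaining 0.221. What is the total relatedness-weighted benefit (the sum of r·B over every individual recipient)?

0.584

r to a double first cousin = 1/4 (double first cousins share both grandparent pairs — four paths of length 4: r = 4·(1/2)^4 = 1/4).
r to a full sibling = 1/2 (full sibs share both parents — two paths of length 2: r = 2·(1/2)^2 = 1/2).
r to a half first cousin = 0.0625 (half first cousins share one grandparent — one path of length 4: r = (1/2)^4 = 1/16).
r to a grandoffspring = 0.25 (two parent–offspring links: r = (1/2)^2 = 1/4).
Summing one r·B term per recipient: 4·0.25·0.0855 + 1·0.5·0.495 + 2·0.0625·0.24 + 4·0.25·0.221 = 0.584.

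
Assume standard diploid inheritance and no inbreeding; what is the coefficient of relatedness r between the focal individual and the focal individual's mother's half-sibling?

Each parent–offspring link contributes a factor of 1/2, and independent paths through distinct common ancestors add.
Half-aunt/uncle↔niece/nephew: one path of length 3: r = (1/2)^3 = 1/8.

0.125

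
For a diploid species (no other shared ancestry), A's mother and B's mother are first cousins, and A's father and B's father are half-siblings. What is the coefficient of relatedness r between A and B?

With two independent routes of shared ancestry, r is the sum of the two contributions.
A and B are related in two ways: second cousins through their mothers (r = 1/32) and half first cousins through their fathers (r = 1/16).
r = 1/32 + 1/16 = 3/32 = 0.09375.

0.09375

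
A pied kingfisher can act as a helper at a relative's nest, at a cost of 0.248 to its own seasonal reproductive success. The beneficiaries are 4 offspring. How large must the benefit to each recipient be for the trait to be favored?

0.124

r to an offspring = 0.5 (one parent–offspring link: r = (1/2)^1 = 1/2).
Hamilton's rule with n recipients of equal r: n·r·B > C, so B > C/(n·r) = 0.248/(4·0.5) = 0.124.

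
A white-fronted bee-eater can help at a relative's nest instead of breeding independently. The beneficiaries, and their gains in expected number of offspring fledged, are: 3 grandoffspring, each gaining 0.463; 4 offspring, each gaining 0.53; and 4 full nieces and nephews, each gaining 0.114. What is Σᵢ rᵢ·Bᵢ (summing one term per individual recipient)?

1.52125

r to a grandoffspring = 1/4 (two parent–offspring links: r = (1/2)^2 = 1/4).
r to an offspring = 0.5 (one parent–offspring link: r = (1/2)^1 = 1/2).
r to a full niece or nephew = 1/4 (full aunt/uncle↔niece/nephew: two paths of length 3 through the shared grandparent pair: r = 2·(1/2)^3 = 1/4).
Summing one r·B term per recipient: 3·0.25·0.463 + 4·0.5·0.53 + 4·0.25·0.114 = 1.52125.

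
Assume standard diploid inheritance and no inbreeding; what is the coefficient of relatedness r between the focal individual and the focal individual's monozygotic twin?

1

Each parent–offspring link contributes a factor of 1/2, and independent paths through distinct common ancestors add.
Monozygotic twins share every allele identical by descent: r = 1.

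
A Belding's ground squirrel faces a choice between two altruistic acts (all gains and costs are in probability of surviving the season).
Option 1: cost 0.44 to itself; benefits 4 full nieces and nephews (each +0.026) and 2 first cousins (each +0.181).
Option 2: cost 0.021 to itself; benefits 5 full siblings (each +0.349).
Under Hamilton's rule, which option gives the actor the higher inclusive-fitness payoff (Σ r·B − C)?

Option 2

Option 1: r to a full niece or nephew = 0.25.
Option 1: r to a first cousin = 0.125.
Option 1: Σ r·B − C = (4·0.25·0.026 + 2·0.125·0.181) − 0.44 = -0.36875.
Option 2: r to a full sibling = 0.5.
Option 2: Σ r·B − C = (5·0.5·0.349) − 0.021 = 0.8515.
Option 2 has the higher net inclusive-fitness payoff.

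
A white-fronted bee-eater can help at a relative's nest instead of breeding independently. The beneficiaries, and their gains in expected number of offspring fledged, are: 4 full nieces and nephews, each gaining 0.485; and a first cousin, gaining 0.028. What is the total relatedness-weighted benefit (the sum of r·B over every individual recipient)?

0.4885

r to a full niece or nephew = 0.25 (full aunt/uncle↔niece/nephew: two paths of length 3 through the shared grandparent pair: r = 2·(1/2)^3 = 1/4).
r to a first cousin = 1/8 (first cousins share one grandparent pair — two paths of length 4: r = 2·(1/2)^4 = 1/8).
Summing one r·B term per recipient: 4·0.25·0.485 + 1·0.125·0.028 = 0.4885.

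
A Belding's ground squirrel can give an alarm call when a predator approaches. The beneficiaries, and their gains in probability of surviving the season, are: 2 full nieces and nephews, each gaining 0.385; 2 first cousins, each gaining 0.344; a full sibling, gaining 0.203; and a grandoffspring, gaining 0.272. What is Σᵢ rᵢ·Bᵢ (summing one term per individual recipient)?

r to a full niece or nephew = 0.25 (full aunt/uncle↔niece/nephew: two paths of length 3 through the shared grandparent pair: r = 2·(1/2)^3 = 1/4).
r to a first cousin = 0.125 (first cousins share one grandparent pair — two paths of length 4: r = 2·(1/2)^4 = 1/8).
r to a full sibling = 0.5 (full sibs share both parents — two paths of length 2: r = 2·(1/2)^2 = 1/2).
r to a grandoffspring = 1/4 (two parent–offspring links: r = (1/2)^2 = 1/4).
Summing one r·B term per recipient: 2·0.25·0.385 + 2·0.125·0.344 + 1·0.5·0.203 + 1·0.25·0.272 = 0.448.

0.448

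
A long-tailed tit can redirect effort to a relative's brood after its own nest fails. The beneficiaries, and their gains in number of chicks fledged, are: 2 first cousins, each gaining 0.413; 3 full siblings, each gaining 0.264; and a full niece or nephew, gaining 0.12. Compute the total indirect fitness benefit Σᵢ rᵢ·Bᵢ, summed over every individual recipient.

r to a first cousin = 0.125 (first cousins share one grandparent pair — two paths of length 4: r = 2·(1/2)^4 = 1/8).
r to a full sibling = 1/2 (full sibs share both parents — two paths of length 2: r = 2·(1/2)^2 = 1/2).
r to a full niece or nephew = 0.25 (full aunt/uncle↔niece/nephew: two paths of length 3 through the shared grandparent pair: r = 2·(1/2)^3 = 1/4).
Summing one r·B term per recipient: 2·0.125·0.413 + 3·0.5·0.264 + 1·0.25·0.12 = 0.52925.

0.52925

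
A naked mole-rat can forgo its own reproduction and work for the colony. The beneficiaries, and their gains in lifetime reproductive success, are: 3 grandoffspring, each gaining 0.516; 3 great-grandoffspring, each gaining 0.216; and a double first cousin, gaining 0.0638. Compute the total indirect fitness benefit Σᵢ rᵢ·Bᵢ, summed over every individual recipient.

r to a grandoffspring = 0.25 (two parent–offspring links: r = (1/2)^2 = 1/4).
r to a great-grandoffspring = 1/8 (three parent–offspring links: r = (1/2)^3 = 1/8).
r to a double first cousin = 0.25 (double first cousins share both grandparent pairs — four paths of length 4: r = 4·(1/2)^4 = 1/4).
Summing one r·B term per recipient: 3·0.25·0.516 + 3·0.125·0.216 + 1·0.25·0.0638 = 0.48395.

0.48395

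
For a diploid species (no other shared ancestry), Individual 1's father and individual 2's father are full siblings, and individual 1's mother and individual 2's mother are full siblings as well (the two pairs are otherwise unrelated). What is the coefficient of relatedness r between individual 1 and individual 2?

0.25

Relatedness sums over independent paths through distinct common ancestors.
Individual 1 and individual 2 are related in two ways: first cousins through their fathers (r = 1/8) and first cousins through their mothers (r = 1/8) — i.e. double first cousins.
r = 1/8 + 1/8 = 1/4 = 0.25.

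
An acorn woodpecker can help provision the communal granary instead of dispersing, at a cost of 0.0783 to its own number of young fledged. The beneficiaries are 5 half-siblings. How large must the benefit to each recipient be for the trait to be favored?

r to a half-sibling = 1/4 (half-sibs share one parent — one path of length 2: r = (1/2)^2 = 1/4).
Hamilton's rule with n recipients of equal r: n·r·B > C, so B > C/(n·r) = 0.0783/(5·0.25) = 0.0626.

0.0626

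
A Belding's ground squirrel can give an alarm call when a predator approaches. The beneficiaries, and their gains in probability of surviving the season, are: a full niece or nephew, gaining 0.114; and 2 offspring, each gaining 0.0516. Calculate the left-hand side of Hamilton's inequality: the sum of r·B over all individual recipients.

r to a full niece or nephew = 1/4 (full aunt/uncle↔niece/nephew: two paths of length 3 through the shared grandparent pair: r = 2·(1/2)^3 = 1/4).
r to an offspring = 1/2 (one parent–offspring link: r = (1/2)^1 = 1/2).
Summing one r·B term per recipient: 1·0.25·0.114 + 2·0.5·0.0516 = 0.0801.

0.0801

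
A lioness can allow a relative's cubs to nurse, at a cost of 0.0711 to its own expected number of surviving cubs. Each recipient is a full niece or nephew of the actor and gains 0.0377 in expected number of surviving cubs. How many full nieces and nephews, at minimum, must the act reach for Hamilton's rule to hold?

8

r to a full niece or nephew = 1/4 (full aunt/uncle↔niece/nephew: two paths of length 3 through the shared grandparent pair: r = 2·(1/2)^3 = 1/4).
Hamilton's rule: n·r·B > C  ⇒  n > C/(r·B) = 0.0711/(0.25·0.0377) = 7.544.
The smallest integer exceeding 7.544 is 8.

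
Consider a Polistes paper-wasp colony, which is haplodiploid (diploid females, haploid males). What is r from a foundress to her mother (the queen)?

One meiotic link between diploid queen and diploid daughter: r = 1/2.

0.5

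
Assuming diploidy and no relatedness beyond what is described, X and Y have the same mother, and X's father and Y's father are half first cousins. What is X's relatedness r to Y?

Independent pedigree routes through distinct common ancestors add.
X and Y are related in two ways: half-sibs through their shared mother (r = 1/4) and half second cousins through their fathers (r = 1/64).
r = 1/4 + 1/64 = 0.265625.

0.265625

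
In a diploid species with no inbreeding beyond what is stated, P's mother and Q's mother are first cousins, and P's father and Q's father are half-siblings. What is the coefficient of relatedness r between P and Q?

0.09375

With two independent routes of shared ancestry, r is the sum of the two contributions.
P and Q are related in two ways: second cousins through their mothers (r = 1/32) and half first cousins through their fathers (r = 1/16).
r = 1/32 + 1/16 = 0.09375.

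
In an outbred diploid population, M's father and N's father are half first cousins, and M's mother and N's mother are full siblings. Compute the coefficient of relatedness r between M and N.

With two independent routes of shared ancestry, r is the sum of the two contributions.
M and N are related in two ways: half second cousins through their fathers (r = 1/64) and first cousins through their mothers (r = 1/8).
r = 1/64 + 1/8 = 9/64 = 0.140625.

0.140625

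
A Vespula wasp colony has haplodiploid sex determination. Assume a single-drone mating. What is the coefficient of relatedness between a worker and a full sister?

Haplodiploid full sisters inherit their father's entire haploid genome identically (contributing 1/2) and on average half of their mother's contribution (1/2 · 1/2 = 1/4); r = 1/2 + 1/4 = 3/4.

0.75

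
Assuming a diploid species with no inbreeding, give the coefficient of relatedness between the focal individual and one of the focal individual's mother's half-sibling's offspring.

Each parent–offspring link contributes a factor of 1/2, and independent paths through distinct common ancestors add.
Half first cousins share one grandparent — one path of length 4: r = (1/2)^4 = 1/16.

0.0625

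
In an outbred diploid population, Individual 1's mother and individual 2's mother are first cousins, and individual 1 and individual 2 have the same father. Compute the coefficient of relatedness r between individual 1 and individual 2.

0.28125

Wright's path rule: contributions from independent ancestry routes add.
Individual 1 and individual 2 are related in two ways: second cousins through their mothers (r = 1/32) and half-sibs through their shared father (r = 1/4).
r = 1/32 + 1/4 = 0.28125.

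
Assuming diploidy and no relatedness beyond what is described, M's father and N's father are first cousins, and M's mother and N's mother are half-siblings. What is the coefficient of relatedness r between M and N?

0.09375

With two independent routes of shared ancestry, r is the sum of the two contributions.
M and N are related in two ways: second cousins through their fathers (r = 1/32) and half first cousins through their mothers (r = 1/16).
r = 1/32 + 1/16 = 0.09375.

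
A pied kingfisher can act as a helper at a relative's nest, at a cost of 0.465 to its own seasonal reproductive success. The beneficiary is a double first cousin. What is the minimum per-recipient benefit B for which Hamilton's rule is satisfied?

r to a double first cousin = 0.25 (double first cousins share both grandparent pairs — four paths of length 4: r = 4·(1/2)^4 = 1/4).
Hamilton's rule with n recipients of equal r: n·r·B > C, so B > C/(n·r) = 0.465/(1·0.25) = 1.86.

1.86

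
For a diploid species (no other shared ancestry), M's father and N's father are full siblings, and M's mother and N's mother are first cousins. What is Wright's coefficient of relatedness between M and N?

With two independent routes of shared ancestry, r is the sum of the two contributions.
M and N are related in two ways: first cousins through their fathers (r = 1/8) and second cousins through their mothers (r = 1/32).
r = 1/8 + 1/32 = 5/32 = 0.15625.

0.15625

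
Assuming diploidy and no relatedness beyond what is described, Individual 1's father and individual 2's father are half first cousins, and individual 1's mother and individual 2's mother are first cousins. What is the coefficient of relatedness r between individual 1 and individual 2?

Wright's path rule: contributions from independent ancestry routes add.
Individual 1 and individual 2 are related in two ways: half second cousins through their fathers (r = 1/64) and second cousins through their mothers (r = 1/32).
r = 1/64 + 1/32 = 0.046875.

0.046875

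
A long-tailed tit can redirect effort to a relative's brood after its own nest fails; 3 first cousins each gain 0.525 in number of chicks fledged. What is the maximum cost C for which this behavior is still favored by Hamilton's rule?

r to a first cousin = 0.125 (first cousins share one grandparent pair — two paths of length 4: r = 2·(1/2)^4 = 1/8).
Hamilton's rule: n·r·B > C, so the trait is favored while C < n·r·B = 3·0.125·0.525 = 0.196875.

0.196875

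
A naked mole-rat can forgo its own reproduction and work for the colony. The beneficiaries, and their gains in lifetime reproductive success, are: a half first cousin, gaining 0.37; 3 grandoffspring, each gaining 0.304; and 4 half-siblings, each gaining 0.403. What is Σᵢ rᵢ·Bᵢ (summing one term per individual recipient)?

r to a half first cousin = 1/16 (half first cousins share one grandparent — one path of length 4: r = (1/2)^4 = 1/16).
r to a grandoffspring = 1/4 (two parent–offspring links: r = (1/2)^2 = 1/4).
r to a half-sibling = 0.25 (half-sibs share one parent — one path of length 2: r = (1/2)^2 = 1/4).
Summing one r·B term per recipient: 1·0.0625·0.37 + 3·0.25·0.304 + 4·0.25·0.403 = 0.654125.

0.654125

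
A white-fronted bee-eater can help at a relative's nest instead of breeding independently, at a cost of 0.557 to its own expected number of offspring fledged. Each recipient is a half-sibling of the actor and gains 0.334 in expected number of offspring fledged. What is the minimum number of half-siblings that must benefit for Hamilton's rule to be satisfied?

7

r to a half-sibling = 1/4 (half-sibs share one parent — one path of length 2: r = (1/2)^2 = 1/4).
Hamilton's rule: n·r·B > C  ⇒  n > C/(r·B) = 0.557/(0.25·0.334) = 6.671.
The smallest integer exceeding 6.671 is 7.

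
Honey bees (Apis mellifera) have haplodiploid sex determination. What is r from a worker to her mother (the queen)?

0.5

One meiotic link between diploid queen and diploid daughter: r = 1/2.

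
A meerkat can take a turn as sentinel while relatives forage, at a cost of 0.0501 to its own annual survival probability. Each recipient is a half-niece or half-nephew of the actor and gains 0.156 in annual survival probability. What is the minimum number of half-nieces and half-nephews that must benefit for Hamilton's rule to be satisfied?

r to a half-niece or half-nephew = 1/8 (half-aunt/uncle↔niece/nephew: one path of length 3: r = (1/2)^3 = 1/8).
Hamilton's rule: n·r·B > C  ⇒  n > C/(r·B) = 0.0501/(0.125·0.156) = 2.569.
The smallest integer exceeding 2.569 is 3.

3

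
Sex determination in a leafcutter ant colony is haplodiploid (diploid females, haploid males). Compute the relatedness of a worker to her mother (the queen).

One meiotic link between diploid queen and diploid daughter: r = 1/2.

0.5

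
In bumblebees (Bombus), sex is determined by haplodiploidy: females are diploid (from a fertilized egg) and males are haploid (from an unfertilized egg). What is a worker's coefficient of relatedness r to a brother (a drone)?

Her haploid brother carries none of their father's genes and a random half of their mother's genome; that half matches the maternal half of her own genome with probability 1/2: r = 1/2 · 1/2 = 1/4.

0.25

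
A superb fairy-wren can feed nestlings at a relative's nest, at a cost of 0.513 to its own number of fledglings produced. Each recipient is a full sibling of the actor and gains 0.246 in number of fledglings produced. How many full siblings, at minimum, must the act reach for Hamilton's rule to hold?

5

r to a full sibling = 1/2 (full sibs share both parents — two paths of length 2: r = 2·(1/2)^2 = 1/2).
Hamilton's rule: n·r·B > C  ⇒  n > C/(r·B) = 0.513/(0.5·0.246) = 4.171.
The smallest integer exceeding 4.171 is 5.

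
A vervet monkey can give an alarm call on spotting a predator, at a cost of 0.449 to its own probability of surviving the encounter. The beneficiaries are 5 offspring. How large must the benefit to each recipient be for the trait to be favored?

r to an offspring = 1/2 (one parent–offspring link: r = (1/2)^1 = 1/2).
Hamilton's rule with n recipients of equal r: n·r·B > C, so B > C/(n·r) = 0.449/(5·0.5) = 0.1796.

0.1796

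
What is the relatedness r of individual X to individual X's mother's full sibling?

Each parent–offspring link contributes a factor of 1/2, and independent paths through distinct common ancestors add.
Full aunt/uncle↔niece/nephew: two paths of length 3 through the shared grandparent pair: r = 2·(1/2)^3 = 1/4.

0.25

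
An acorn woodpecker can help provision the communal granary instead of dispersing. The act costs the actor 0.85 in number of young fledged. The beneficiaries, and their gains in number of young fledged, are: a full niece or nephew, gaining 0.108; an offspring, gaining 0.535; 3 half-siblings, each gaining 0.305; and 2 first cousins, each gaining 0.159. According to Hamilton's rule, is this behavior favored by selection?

Hamilton's rule: the trait is favored when the sum of r·B over every recipient exceeds the actor's cost C.
r to a full niece or nephew = 1/4 (full aunt/uncle↔niece/nephew: two paths of length 3 through the shared grandparent pair: r = 2·(1/2)^3 = 1/4).
r to an offspring = 0.5 (one parent–offspring link: r = (1/2)^1 = 1/2).
r to a half-sibling = 0.25 (half-sibs share one parent — one path of length 2: r = (1/2)^2 = 1/4).
r to a first cousin = 0.125 (first cousins share one grandparent pair — two paths of length 4: r = 2·(1/2)^4 = 1/8).
Summing one r·B term per recipient: 1·0.25·0.108 + 1·0.5·0.535 + 3·0.25·0.305 + 2·0.125·0.159 = 0.563.
0.563 < 0.85: the indirect benefit is less than the cost.

No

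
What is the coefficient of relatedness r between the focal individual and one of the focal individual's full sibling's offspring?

0.25

Each parent–offspring link contributes a factor of 1/2, and independent paths through distinct common ancestors add.
Full aunt/uncle↔niece/nephew: two paths of length 3 through the shared grandparent pair: r = 2·(1/2)^3 = 1/4.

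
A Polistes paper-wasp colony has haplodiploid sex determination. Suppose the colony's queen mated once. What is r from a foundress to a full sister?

0.75

Haplodiploid full sisters inherit their father's entire haploid genome identically (contributing 1/2) and on average half of their mother's contribution (1/2 · 1/2 = 1/4); r = 1/2 + 1/4 = 3/4.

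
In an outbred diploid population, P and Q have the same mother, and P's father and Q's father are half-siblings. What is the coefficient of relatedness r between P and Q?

0.3125

Independent pedigree routes through distinct common ancestors add.
P and Q are related in two ways: half-sibs through their shared mother (r = 1/4) and half first cousins through their fathers (r = 1/16).
r = 1/4 + 1/16 = 5/16 = 0.3125.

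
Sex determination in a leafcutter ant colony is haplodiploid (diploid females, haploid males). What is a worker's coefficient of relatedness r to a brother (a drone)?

Her haploid brother carries none of their father's genes and a random half of their mother's genome; that half matches the maternal half of her own genome with probability 1/2: r = 1/2 · 1/2 = 1/4.

0.25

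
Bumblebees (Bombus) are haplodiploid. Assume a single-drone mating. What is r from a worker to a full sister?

0.75

Haplodiploid full sisters inherit their father's entire haploid genome identically (contributing 1/2) and on average half of their mother's contribution (1/2 · 1/2 = 1/4); r = 1/2 + 1/4 = 3/4.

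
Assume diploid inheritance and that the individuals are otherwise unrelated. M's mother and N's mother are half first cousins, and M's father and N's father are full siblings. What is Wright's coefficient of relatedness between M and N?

0.140625

With two independent routes of shared ancestry, r is the sum of the two contributions.
M and N are related in two ways: half second cousins through their mothers (r = 1/64) and first cousins through their fathers (r = 1/8).
r = 1/64 + 1/8 = 0.140625.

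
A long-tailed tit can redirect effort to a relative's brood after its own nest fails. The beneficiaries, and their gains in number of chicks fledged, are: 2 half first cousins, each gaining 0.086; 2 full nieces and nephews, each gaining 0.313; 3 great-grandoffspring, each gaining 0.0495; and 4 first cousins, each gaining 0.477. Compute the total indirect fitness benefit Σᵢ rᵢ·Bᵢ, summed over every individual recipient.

r to a half first cousin = 0.0625 (half first cousins share one grandparent — one path of length 4: r = (1/2)^4 = 1/16).
r to a full niece or nephew = 1/4 (full aunt/uncle↔niece/nephew: two paths of length 3 through the shared grandparent pair: r = 2·(1/2)^3 = 1/4).
r to a great-grandoffspring = 1/8 (three parent–offspring links: r = (1/2)^3 = 1/8).
r to a first cousin = 1/8 (first cousins share one grandparent pair — two paths of length 4: r = 2·(1/2)^4 = 1/8).
Summing one r·B term per recipient: 2·0.0625·0.086 + 2·0.25·0.313 + 3·0.125·0.0495 + 4·0.125·0.477 = 0.4243125.

0.4243125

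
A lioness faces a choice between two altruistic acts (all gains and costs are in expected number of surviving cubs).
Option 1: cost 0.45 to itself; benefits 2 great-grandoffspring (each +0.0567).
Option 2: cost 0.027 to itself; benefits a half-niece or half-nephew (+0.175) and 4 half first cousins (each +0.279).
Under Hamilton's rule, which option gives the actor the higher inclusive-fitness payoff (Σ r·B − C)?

Option 1: r to a great-grandoffspring = 0.125.
Option 1: Σ r·B − C = (2·0.125·0.0567) − 0.45 = -0.435825.
Option 2: r to a half-niece or half-nephew = 0.125.
Option 2: r to a half first cousin = 0.0625.
Option 2: Σ r·B − C = (1·0.125·0.175 + 4·0.0625·0.279) − 0.027 = 0.064625.
Option 2 has the higher net inclusive-fitness payoff.

Option 2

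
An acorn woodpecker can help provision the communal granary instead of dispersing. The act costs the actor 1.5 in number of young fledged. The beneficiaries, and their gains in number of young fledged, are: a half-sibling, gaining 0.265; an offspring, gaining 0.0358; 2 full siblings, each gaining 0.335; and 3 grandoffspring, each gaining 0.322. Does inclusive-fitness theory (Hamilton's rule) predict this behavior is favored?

Hamilton's rule: the trait is favored when the sum of r·B over every recipient exceeds the actor's cost C.
r to a half-sibling = 1/4 (half-sibs share one parent — one path of length 2: r = (1/2)^2 = 1/4).
r to an offspring = 0.5 (one parent–offspring link: r = (1/2)^1 = 1/2).
r to a full sibling = 1/2 (full sibs share both parents — two paths of length 2: r = 2·(1/2)^2 = 1/2).
r to a grandoffspring = 1/4 (two parent–offspring links: r = (1/2)^2 = 1/4).
Summing one r·B term per recipient: 1·0.25·0.265 + 1·0.5·0.0358 + 2·0.5·0.335 + 3·0.25·0.322 = 0.66065.
0.66065 < 1.5: the indirect benefit is less than the cost.

No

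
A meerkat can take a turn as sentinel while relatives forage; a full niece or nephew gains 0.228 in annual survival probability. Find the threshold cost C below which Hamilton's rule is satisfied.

0.057

r to a full niece or nephew = 0.25 (full aunt/uncle↔niece/nephew: two paths of length 3 through the shared grandparent pair: r = 2·(1/2)^3 = 1/4).
Hamilton's rule: n·r·B > C, so the trait is favored while C < n·r·B = 1·0.25·0.228 = 0.057.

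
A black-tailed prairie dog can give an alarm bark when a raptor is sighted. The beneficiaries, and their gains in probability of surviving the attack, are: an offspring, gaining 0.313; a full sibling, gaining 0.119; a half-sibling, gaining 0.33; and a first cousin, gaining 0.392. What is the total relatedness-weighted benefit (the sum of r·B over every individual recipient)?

0.3475

r to an offspring = 0.5 (one parent–offspring link: r = (1/2)^1 = 1/2).
r to a full sibling = 1/2 (full sibs share both parents — two paths of length 2: r = 2·(1/2)^2 = 1/2).
r to a half-sibling = 0.25 (half-sibs share one parent — one path of length 2: r = (1/2)^2 = 1/4).
r to a first cousin = 1/8 (first cousins share one grandparent pair — two paths of length 4: r = 2·(1/2)^4 = 1/8).
Summing one r·B term per recipient: 1·0.5·0.313 + 1·0.5·0.119 + 1·0.25·0.33 + 1·0.125·0.392 = 0.3475.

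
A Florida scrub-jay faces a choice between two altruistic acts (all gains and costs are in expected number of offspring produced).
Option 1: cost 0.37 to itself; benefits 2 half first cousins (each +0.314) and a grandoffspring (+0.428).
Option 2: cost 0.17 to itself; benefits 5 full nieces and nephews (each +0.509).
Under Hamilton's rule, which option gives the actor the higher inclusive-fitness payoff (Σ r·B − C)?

Option 1: r to a half first cousin = 0.0625.
Option 1: r to a grandoffspring = 0.25.
Option 1: Σ r·B − C = (2·0.0625·0.314 + 1·0.25·0.428) − 0.37 = -0.22375.
Option 2: r to a full niece or nephew = 0.25.
Option 2: Σ r·B − C = (5·0.25·0.509) − 0.17 = 0.46625.
Option 2 has the higher net inclusive-fitness payoff.

Option 2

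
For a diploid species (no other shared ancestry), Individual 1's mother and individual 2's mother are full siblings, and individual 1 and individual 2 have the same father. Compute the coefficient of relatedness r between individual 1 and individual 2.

Relatedness sums over independent paths through distinct common ancestors.
Individual 1 and individual 2 are related in two ways: first cousins through their mothers (r = 1/8) and half-sibs through their shared father (r = 1/4).
r = 1/8 + 1/4 = 0.375.

0.375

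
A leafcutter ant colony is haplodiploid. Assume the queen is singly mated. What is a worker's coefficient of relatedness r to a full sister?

Haplodiploid full sisters inherit their father's entire haploid genome identically (contributing 1/2) and on average half of their mother's contribution (1/2 · 1/2 = 1/4); r = 1/2 + 1/4 = 3/4.

0.75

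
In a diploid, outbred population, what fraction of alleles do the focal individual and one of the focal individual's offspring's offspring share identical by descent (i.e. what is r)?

Each parent–offspring link contributes a factor of 1/2, and independent paths through distinct common ancestors add.
Two parent–offspring links: r = (1/2)^2 = 1/4.

0.25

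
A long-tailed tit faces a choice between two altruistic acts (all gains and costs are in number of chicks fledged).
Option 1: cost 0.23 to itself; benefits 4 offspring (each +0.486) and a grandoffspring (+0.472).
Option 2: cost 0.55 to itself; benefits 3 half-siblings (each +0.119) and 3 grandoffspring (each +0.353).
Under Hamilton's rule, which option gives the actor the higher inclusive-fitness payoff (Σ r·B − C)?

Option 1

Option 1: r to an offspring = 0.5.
Option 1: r to a grandoffspring = 0.25.
Option 1: Σ r·B − C = (4·0.5·0.486 + 1·0.25·0.472) − 0.23 = 0.86.
Option 2: r to a half-sibling = 0.25.
Option 2: r to a grandoffspring = 0.25.
Option 2: Σ r·B − C = (3·0.25·0.119 + 3·0.25·0.353) − 0.55 = -0.196.
Option 1 has the higher net inclusive-fitness payoff.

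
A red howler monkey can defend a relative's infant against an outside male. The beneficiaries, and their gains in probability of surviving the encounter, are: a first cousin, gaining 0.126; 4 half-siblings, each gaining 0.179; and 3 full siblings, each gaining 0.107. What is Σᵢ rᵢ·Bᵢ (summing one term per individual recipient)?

0.35525

r to a first cousin = 1/8 (first cousins share one grandparent pair — two paths of length 4: r = 2·(1/2)^4 = 1/8).
r to a half-sibling = 1/4 (half-sibs share one parent — one path of length 2: r = (1/2)^2 = 1/4).
r to a full sibling = 0.5 (full sibs share both parents — two paths of length 2: r = 2·(1/2)^2 = 1/2).
Summing one r·B term per recipient: 1·0.125·0.126 + 4·0.25·0.179 + 3·0.5·0.107 = 0.35525.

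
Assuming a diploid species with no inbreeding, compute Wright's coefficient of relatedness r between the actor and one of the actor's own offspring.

0.5

Each parent–offspring link contributes a factor of 1/2, and independent paths through distinct common ancestors add.
One parent–offspring link: r = (1/2)^1 = 1/2.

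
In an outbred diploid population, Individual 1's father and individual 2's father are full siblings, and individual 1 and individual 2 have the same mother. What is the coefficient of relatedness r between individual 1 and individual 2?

0.375

With two independent routes of shared ancestry, r is the sum of the two contributions.
Individual 1 and individual 2 are related in two ways: first cousins through their fathers (r = 1/8) and half-sibs through their shared mother (r = 1/4).
r = 1/8 + 1/4 = 3/8 = 0.375.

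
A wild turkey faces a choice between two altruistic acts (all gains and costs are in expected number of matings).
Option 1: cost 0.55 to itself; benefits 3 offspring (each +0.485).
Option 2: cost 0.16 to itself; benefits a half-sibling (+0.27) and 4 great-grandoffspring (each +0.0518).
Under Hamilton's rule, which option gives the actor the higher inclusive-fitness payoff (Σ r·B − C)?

Option 1

Option 1: r to an offspring = 0.5.
Option 1: Σ r·B − C = (3·0.5·0.485) − 0.55 = 0.1775.
Option 2: r to a half-sibling = 0.25.
Option 2: r to a great-grandoffspring = 0.125.
Option 2: Σ r·B − C = (1·0.25·0.27 + 4·0.125·0.0518) − 0.16 = -0.0666.
Option 1 has the higher net inclusive-fitness payoff.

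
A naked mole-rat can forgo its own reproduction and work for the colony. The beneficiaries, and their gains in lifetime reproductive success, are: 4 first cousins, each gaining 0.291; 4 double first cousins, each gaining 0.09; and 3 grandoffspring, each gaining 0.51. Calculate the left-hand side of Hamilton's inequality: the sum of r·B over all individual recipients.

r to a first cousin = 1/8 (first cousins share one grandparent pair — two paths of length 4: r = 2·(1/2)^4 = 1/8).
r to a double first cousin = 1/4 (double first cousins share both grandparent pairs — four paths of length 4: r = 4·(1/2)^4 = 1/4).
r to a grandoffspring = 0.25 (two parent–offspring links: r = (1/2)^2 = 1/4).
Summing one r·B term per recipient: 4·0.125·0.291 + 4·0.25·0.09 + 3·0.25·0.51 = 0.618.

0.618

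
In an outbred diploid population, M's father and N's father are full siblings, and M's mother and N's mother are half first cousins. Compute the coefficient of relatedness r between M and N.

With two independent routes of shared ancestry, r is the sum of the two contributions.
M and N are related in two ways: first cousins through their fathers (r = 1/8) and half second cousins through their mothers (r = 1/64).
r = 1/8 + 1/64 = 9/64 = 0.140625.

0.140625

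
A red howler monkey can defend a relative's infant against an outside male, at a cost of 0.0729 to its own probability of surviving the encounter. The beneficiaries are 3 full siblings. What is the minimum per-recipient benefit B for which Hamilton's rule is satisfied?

r to a full sibling = 0.5 (full sibs share both parents — two paths of length 2: r = 2·(1/2)^2 = 1/2).
Hamilton's rule with n recipients of equal r: n·r·B > C, so B > C/(n·r) = 0.0729/(3·0.5) = 0.0486.

0.0486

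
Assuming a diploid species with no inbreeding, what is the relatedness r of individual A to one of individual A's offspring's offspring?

0.25

Each parent–offspring link contributes a factor of 1/2, and independent paths through distinct common ancestors add.
Two parent–offspring links: r = (1/2)^2 = 1/4.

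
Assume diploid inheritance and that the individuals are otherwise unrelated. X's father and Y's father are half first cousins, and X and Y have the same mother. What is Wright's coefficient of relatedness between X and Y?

0.265625

With two independent routes of shared ancestry, r is the sum of the two contributions.
X and Y are related in two ways: half second cousins through their fathers (r = 1/64) and half-sibs through their shared mother (r = 1/4).
r = 1/64 + 1/4 = 17/64 = 0.265625.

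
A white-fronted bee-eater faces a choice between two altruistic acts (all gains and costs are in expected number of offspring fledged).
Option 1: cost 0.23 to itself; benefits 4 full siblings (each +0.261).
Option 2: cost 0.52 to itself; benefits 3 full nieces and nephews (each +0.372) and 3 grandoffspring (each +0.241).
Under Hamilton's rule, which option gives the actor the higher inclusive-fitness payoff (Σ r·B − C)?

Option 1: r to a full sibling = 0.5.
Option 1: Σ r·B − C = (4·0.5·0.261) − 0.23 = 0.292.
Option 2: r to a full niece or nephew = 0.25.
Option 2: r to a grandoffspring = 0.25.
Option 2: Σ r·B − C = (3·0.25·0.372 + 3·0.25·0.241) − 0.52 = -0.06025.
Option 1 has the higher net inclusive-fitness payoff.

Option 1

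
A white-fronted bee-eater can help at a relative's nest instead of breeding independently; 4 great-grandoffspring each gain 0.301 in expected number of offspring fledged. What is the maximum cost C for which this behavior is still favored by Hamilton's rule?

r to a great-grandoffspring = 0.125 (three parent–offspring links: r = (1/2)^3 = 1/8).
Hamilton's rule: n·r·B > C, so the trait is favored while C < n·r·B = 4·0.125·0.301 = 0.1505.

0.1505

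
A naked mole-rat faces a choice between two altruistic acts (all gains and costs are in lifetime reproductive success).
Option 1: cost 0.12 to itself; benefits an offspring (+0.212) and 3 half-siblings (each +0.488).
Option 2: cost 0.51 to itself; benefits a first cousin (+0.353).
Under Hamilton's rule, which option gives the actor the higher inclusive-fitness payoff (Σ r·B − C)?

Option 1

Option 1: r to an offspring = 0.5.
Option 1: r to a half-sibling = 0.25.
Option 1: Σ r·B − C = (1·0.5·0.212 + 3·0.25·0.488) − 0.12 = 0.352.
Option 2: r to a first cousin = 0.125.
Option 2: Σ r·B − C = (1·0.125·0.353) − 0.51 = -0.465875.
Option 1 has the higher net inclusive-fitness payoff.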